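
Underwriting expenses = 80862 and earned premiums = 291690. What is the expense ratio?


Expense ratio = expenses / premiums
= 80862 / 291690
= 0.2772


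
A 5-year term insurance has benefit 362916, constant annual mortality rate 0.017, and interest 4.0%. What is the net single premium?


NSP = benefit * sum_{k=0}^{n-1} k_p_x * q * v^(k+1)
With constant q=0.017, v=0.961538
Sum = 0.07325
NSP = 362916 * 0.07325
= 26583.4266


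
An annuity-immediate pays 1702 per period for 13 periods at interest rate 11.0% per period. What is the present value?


PV = PMT * (1 - (1+i)^(-n)) / i
= 1702 * (1 - (1+0.11)^(-13)) / 0.11
= 1702 * (1 - 0.257514) / 0.11
= 1702 * 6.74987
= 11488.2794


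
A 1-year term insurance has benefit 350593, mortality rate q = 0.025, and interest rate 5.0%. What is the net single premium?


NSP = benefit * q * v
v = 1/(1+i) = 0.952381
NSP = 350593 * 0.025 * 0.952381
= 8347.4524


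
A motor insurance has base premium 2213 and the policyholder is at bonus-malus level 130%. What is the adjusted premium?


adjusted = base * BM_level / 100
= 2213 * 130 / 100
= 2213 * 1.3
= 2876.9


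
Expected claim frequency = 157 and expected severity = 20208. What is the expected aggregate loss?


E[S] = E[N] * E[X]
= 157 * 20208
= 3.1727e+06


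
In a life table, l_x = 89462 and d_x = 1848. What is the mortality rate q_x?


q_x = d_x / l_x
= 1848 / 89462
= 0.0207


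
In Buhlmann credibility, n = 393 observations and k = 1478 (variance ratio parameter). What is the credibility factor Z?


Z = n / (n + k)
= 393 / (393 + 1478)
= 393 / 1871
= 0.21


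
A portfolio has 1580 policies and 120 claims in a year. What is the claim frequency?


frequency = claims / policies
= 120 / 1580
= 0.0759


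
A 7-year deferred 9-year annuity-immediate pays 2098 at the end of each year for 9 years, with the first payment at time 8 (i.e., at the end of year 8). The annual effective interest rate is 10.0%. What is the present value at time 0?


PV at time 7 of the 9-year annuity-immediate:
a_n = 2098 * (1-(1+0.1)^(-9))/0.1 = 12082.432
Discount back 7 years to time 0:
PV = 12082.432 * (1+0.1)^(-7)
= 12082.432 * 0.513158
= 6200.1981


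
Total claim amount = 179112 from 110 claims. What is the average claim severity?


severity = total / number
= 179112 / 110
= 1628.2909


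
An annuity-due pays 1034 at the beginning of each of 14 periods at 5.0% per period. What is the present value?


PV_due = PMT * (1-(1+i)^(-n))/i * (1+i)
PV_immediate = 10235.1947
PV_due = 10235.1947 * 1.05
= 10746.9545


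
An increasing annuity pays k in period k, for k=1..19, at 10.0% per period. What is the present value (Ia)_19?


(Ia)_n = sum_{k=1}^{n} k * v^k, v = 1/(1+i)
v = 0.909091
Sum computed term by term:
(Ia)_19 = 60.9476


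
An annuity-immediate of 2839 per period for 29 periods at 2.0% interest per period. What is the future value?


FV = PMT * ((1+i)^n - 1) / i
= 2839 * ((1.02)^29 - 1) / 0.02
= 2839 * (1.775845 - 1) / 0.02
= 110131.1538


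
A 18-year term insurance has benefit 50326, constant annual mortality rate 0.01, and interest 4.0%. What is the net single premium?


NSP = benefit * sum_{k=0}^{n-1} k_p_x * q * v^(k+1)
With constant q=0.01, v=0.961538
Sum = 0.117612
NSP = 50326 * 0.117612
= 5918.9469


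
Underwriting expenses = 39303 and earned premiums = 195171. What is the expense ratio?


Expense ratio = expenses / premiums
= 39303 / 195171
= 0.2014


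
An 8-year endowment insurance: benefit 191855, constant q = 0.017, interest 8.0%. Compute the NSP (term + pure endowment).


Term component = 17786.5073
Pure endowment = 8_p_x * v^8 * benefit = 0.871823 * 0.540269 * 191855 = 90367.2821
NSP = 108153.7894


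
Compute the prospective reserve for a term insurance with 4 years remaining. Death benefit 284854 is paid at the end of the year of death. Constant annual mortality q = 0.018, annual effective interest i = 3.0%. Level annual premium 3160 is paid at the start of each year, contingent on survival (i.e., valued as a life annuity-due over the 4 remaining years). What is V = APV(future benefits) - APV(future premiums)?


v = 1/(1+i) = 0.970874
APV(future benefits) per unit = sum_{k=0}^{3} k_p_x * q * v^(k+1) = 0.065167
APV(future benefits) = 284854 * 0.065167 = 18562.949
Life annuity-due factor ä_{x:4} = sum_{k=0}^{3} k_p_x * v^k = 3.728974
APV(future premiums) = 3160 * 3.728974 = 11783.5582
V = 18562.949 - 11783.5582
= 6779.3908


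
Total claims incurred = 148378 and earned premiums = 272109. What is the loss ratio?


Loss ratio = claims / premiums
= 148378 / 272109
= 0.5453


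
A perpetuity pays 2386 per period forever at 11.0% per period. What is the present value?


PV = PMT / i
= 2386 / 0.11
= 21690.9091


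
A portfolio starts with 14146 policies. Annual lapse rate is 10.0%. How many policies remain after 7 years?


remaining = initial * (1 - lapse)^years
= 14146 * (1 - 0.1)^7
= 14146 * 0.478297
= 6765.9879


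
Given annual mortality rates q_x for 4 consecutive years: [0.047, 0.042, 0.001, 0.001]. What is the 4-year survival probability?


p_k = 1 - q_k for each year
Survival = product of (1 - q_k)
= 0.953 * 0.958 * 0.999 * 0.999
= 0.9111


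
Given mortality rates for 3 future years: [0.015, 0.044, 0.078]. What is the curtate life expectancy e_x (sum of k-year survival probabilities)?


e_x = sum_{k=1}^{n} k_p_x
k_p_x values:
  1_p_x = 0.985
  2_p_x = 0.94166
  3_p_x = 0.868211
e_x = 2.7949


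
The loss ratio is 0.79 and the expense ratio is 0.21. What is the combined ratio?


Combined ratio = loss ratio + expense ratio
= 0.79 + 0.21
= 1.0


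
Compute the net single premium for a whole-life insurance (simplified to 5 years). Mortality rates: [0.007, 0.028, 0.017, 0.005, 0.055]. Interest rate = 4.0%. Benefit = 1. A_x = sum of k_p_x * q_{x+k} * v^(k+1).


v = 0.961538
Year 0: k_p_x=1.0, q=0.007, term=0.006731
Year 1: k_p_x=0.993, q=0.028, term=0.025706
Year 2: k_p_x=0.965196, q=0.017, term=0.014587
Year 3: k_p_x=0.948788, q=0.005, term=0.004055
Year 4: k_p_x=0.944044, q=0.055, term=0.042676
A_x = 0.0938


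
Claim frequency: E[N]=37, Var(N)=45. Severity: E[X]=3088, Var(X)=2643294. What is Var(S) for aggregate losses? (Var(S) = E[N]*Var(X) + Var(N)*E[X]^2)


Var(S) = E[N]*Var(X) + Var(N)*E[X]^2
= 37*2643294 + 45*3088^2
= 97801878 + 429108480
= 5.2691e+08


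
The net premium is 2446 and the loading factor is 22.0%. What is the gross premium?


Gross = net * (1 + loading)
= 2446 * (1 + 0.22)
= 2446 * 1.22
= 2984.12


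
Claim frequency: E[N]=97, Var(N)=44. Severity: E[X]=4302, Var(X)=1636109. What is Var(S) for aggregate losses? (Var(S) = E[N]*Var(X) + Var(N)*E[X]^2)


Var(S) = E[N]*Var(X) + Var(N)*E[X]^2
= 97*1636109 + 44*4302^2
= 158702573 + 814316976
= 9.7302e+08


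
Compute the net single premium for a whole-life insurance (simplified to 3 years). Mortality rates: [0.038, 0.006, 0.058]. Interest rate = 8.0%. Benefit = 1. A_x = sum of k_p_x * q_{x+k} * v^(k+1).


v = 0.925926
Year 0: k_p_x=1.0, q=0.038, term=0.035185
Year 1: k_p_x=0.962, q=0.006, term=0.004949
Year 2: k_p_x=0.956228, q=0.058, term=0.044027
A_x = 0.0842


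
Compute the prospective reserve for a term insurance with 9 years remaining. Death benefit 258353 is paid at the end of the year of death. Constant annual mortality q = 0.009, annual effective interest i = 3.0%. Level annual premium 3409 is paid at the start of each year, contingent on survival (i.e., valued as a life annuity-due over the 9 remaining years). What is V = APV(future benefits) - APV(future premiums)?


v = 1/(1+i) = 0.970874
APV(future benefits) per unit = sum_{k=0}^{8} k_p_x * q * v^(k+1) = 0.067725
APV(future benefits) = 258353 * 0.067725 = 17496.9245
Life annuity-due factor ä_{x:9} = sum_{k=0}^{8} k_p_x * v^k = 7.750736
APV(future premiums) = 3409 * 7.750736 = 26422.2578
V = 17496.9245 - 26422.2578
= -8925.3333


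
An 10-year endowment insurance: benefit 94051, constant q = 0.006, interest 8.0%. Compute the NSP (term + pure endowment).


Term component = 3699.8764
Pure endowment = 10_p_x * v^10 * benefit = 0.941594 * 0.463193 * 94051 = 41019.4381
NSP = 44719.3145


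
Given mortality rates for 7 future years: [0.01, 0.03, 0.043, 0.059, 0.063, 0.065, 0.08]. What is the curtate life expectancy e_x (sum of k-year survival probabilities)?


e_x = sum_{k=1}^{n} k_p_x
k_p_x values:
  1_p_x = 0.99
  2_p_x = 0.9603
  3_p_x = 0.919007
  4_p_x = 0.864786
  5_p_x = 0.810304
  6_p_x = 0.757634
  7_p_x = 0.697024
e_x = 5.9991


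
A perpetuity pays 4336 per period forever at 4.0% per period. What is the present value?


PV = PMT / i
= 4336 / 0.04
= 108400.0


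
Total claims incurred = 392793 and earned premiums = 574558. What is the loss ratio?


Loss ratio = claims / premiums
= 392793 / 574558
= 0.6836


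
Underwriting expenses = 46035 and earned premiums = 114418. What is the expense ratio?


Expense ratio = expenses / premiums
= 46035 / 114418
= 0.4023


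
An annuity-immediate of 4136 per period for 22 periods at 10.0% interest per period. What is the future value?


FV = PMT * ((1+i)^n - 1) / i
= 4136 * ((1.1)^22 - 1) / 0.1
= 4136 * (8.140275 - 1) / 0.1
= 295321.7715


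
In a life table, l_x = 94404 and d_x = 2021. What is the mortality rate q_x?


q_x = d_x / l_x
= 2021 / 94404
= 0.0214


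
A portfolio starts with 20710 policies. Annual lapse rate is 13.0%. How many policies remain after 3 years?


remaining = initial * (1 - lapse)^years
= 20710 * (1 - 0.13)^3
= 20710 * 0.658503
= 13637.5971


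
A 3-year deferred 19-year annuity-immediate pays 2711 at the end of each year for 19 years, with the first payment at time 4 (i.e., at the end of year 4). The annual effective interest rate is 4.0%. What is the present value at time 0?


PV at time 3 of the 19-year annuity-immediate:
a_n = 2711 * (1-(1+0.04)^(-19))/0.04 = 35606.1097
Discount back 3 years to time 0:
PV = 35606.1097 * (1+0.04)^(-3)
= 35606.1097 * 0.888996
= 31653.7019


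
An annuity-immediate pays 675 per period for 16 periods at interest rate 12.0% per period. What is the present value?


PV = PMT * (1 - (1+i)^(-n)) / i
= 675 * (1 - (1+0.12)^(-16)) / 0.12
= 675 * (1 - 0.163122) / 0.12
= 675 * 6.973986
= 4707.4407


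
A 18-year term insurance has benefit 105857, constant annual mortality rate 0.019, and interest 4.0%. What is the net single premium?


NSP = benefit * sum_{k=0}^{n-1} k_p_x * q * v^(k+1)
With constant q=0.019, v=0.961538
Sum = 0.209484
NSP = 105857 * 0.209484
= 22175.3887


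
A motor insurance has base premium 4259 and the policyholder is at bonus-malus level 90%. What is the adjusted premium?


adjusted = base * BM_level / 100
= 4259 * 90 / 100
= 4259 * 0.9
= 3833.1


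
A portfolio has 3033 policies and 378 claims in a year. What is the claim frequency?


frequency = claims / policies
= 378 / 3033
= 0.1246


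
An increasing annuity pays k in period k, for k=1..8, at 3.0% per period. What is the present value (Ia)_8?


(Ia)_n = sum_{k=1}^{n} k * v^k, v = 1/(1+i)
v = 0.970874
Sum computed term by term:
(Ia)_8 = 30.5003


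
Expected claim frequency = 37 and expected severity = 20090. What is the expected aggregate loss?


E[S] = E[N] * E[X]
= 37 * 20090
= 743330


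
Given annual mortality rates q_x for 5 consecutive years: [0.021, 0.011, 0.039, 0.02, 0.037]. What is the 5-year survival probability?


p_k = 1 - q_k for each year
Survival = product of (1 - q_k)
= 0.979 * 0.989 * 0.961 * 0.98 * 0.963
= 0.8781


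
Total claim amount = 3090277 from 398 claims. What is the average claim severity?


severity = total / number
= 3090277 / 398
= 7764.5151


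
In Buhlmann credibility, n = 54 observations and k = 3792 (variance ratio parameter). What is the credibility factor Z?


Z = n / (n + k)
= 54 / (54 + 3792)
= 54 / 3846
= 0.014


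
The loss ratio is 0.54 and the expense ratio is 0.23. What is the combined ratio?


Combined ratio = loss ratio + expense ratio
= 0.54 + 0.23
= 0.77


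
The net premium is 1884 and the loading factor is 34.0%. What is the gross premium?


Gross = net * (1 + loading)
= 1884 * (1 + 0.34)
= 1884 * 1.34
= 2524.56


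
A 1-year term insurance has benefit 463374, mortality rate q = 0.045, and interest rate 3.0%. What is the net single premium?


NSP = benefit * q * v
v = 1/(1+i) = 0.970874
NSP = 463374 * 0.045 * 0.970874
= 20244.4951


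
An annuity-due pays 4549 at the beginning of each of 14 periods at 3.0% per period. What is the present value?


PV_due = PMT * (1-(1+i)^(-n))/i * (1+i)
PV_immediate = 51385.8367
PV_due = 51385.8367 * 1.03
= 52927.4118


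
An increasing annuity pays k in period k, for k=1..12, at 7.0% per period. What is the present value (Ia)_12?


(Ia)_n = sum_{k=1}^{n} k * v^k, v = 1/(1+i)
v = 0.934579
Sum computed term by term:
(Ia)_12 = 45.2933


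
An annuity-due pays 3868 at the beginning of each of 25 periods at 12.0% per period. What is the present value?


PV_due = PMT * (1-(1+i)^(-n))/i * (1+i)
PV_immediate = 30337.2621
PV_due = 30337.2621 * 1.12
= 33977.7335


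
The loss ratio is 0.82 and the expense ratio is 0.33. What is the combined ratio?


Combined ratio = loss ratio + expense ratio
= 0.82 + 0.33
= 1.15


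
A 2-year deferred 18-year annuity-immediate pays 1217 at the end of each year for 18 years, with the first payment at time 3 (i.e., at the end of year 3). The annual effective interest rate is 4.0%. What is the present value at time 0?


PV at time 2 of the 18-year annuity-immediate:
a_n = 1217 * (1-(1+0.04)^(-18))/0.04 = 15406.3644
Discount back 2 years to time 0:
PV = 15406.3644 * (1+0.04)^(-2)
= 15406.3644 * 0.924556
= 14244.0499


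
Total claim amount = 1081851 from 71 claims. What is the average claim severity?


severity = total / number
= 1081851 / 71
= 15237.338


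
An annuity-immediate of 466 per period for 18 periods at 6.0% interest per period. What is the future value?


FV = PMT * ((1+i)^n - 1) / i
= 466 * ((1.06)^18 - 1) / 0.06
= 466 * (2.854339 - 1) / 0.06
= 14402.0341


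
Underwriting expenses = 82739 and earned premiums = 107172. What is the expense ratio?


Expense ratio = expenses / premiums
= 82739 / 107172
= 0.772


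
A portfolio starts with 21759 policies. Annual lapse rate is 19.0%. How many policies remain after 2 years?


remaining = initial * (1 - lapse)^years
= 21759 * (1 - 0.19)^2
= 21759 * 0.6561
= 14276.0799


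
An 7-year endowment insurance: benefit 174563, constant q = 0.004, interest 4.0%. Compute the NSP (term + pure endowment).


Term component = 4143.59
Pure endowment = 7_p_x * v^7 * benefit = 0.972334 * 0.759918 * 174563 = 128983.5099
NSP = 133127.0999


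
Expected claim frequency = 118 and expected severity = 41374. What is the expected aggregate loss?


E[S] = E[N] * E[X]
= 118 * 41374
= 4.8821e+06


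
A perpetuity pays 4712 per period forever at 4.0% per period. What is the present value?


PV = PMT / i
= 4712 / 0.04
= 117800.0


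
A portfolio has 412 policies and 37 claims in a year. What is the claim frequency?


frequency = claims / policies
= 37 / 412
= 0.0898


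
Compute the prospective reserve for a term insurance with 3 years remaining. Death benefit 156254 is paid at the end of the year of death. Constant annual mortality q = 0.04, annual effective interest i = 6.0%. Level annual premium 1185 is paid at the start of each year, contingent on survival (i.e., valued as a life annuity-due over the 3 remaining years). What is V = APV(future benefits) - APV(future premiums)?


v = 1/(1+i) = 0.943396
APV(future benefits) per unit = sum_{k=0}^{2} k_p_x * q * v^(k+1) = 0.102863
APV(future benefits) = 156254 * 0.102863 = 16072.8236
Life annuity-due factor ä_{x:3} = sum_{k=0}^{2} k_p_x * v^k = 2.725881
APV(future premiums) = 1185 * 2.725881 = 3230.1691
V = 16072.8236 - 3230.1691
= 12842.6545


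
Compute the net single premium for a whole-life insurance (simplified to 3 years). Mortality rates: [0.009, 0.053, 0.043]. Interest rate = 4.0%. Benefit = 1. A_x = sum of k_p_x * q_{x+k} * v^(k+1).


v = 0.961538
Year 0: k_p_x=1.0, q=0.009, term=0.008654
Year 1: k_p_x=0.991, q=0.053, term=0.04856
Year 2: k_p_x=0.938477, q=0.043, term=0.035875
A_x = 0.0931


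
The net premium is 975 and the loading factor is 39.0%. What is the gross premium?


Gross = net * (1 + loading)
= 975 * (1 + 0.39)
= 975 * 1.39
= 1355.25


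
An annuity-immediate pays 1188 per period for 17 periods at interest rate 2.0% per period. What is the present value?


PV = PMT * (1 - (1+i)^(-n)) / i
= 1188 * (1 - (1+0.02)^(-17)) / 0.02
= 1188 * (1 - 0.714163) / 0.02
= 1188 * 14.291872
= 16978.7438


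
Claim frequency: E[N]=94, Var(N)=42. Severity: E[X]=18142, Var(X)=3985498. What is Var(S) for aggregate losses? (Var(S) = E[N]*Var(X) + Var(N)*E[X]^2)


Var(S) = E[N]*Var(X) + Var(N)*E[X]^2
= 94*3985498 + 42*18142^2
= 374636812 + 13823550888
= 1.4198e+10


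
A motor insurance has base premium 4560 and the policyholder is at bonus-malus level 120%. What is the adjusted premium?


adjusted = base * BM_level / 100
= 4560 * 120 / 100
= 4560 * 1.2
= 5472.0


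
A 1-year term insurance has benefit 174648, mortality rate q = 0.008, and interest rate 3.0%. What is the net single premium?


NSP = benefit * q * v
v = 1/(1+i) = 0.970874
NSP = 174648 * 0.008 * 0.970874
= 1356.4893


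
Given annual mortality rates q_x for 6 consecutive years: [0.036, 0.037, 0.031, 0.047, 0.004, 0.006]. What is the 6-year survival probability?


p_k = 1 - q_k for each year
Survival = product of (1 - q_k)
= 0.964 * 0.963 * 0.969 * 0.953 * 0.996 * 0.994
= 0.8487


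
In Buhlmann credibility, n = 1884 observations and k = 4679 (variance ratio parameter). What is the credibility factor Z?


Z = n / (n + k)
= 1884 / (1884 + 4679)
= 1884 / 6563
= 0.2871


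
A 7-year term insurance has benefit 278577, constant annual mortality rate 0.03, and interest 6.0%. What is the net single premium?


NSP = benefit * sum_{k=0}^{n-1} k_p_x * q * v^(k+1)
With constant q=0.03, v=0.943396
Sum = 0.154215
NSP = 278577 * 0.154215
= 42960.7763


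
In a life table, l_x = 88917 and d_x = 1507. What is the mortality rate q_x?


q_x = d_x / l_x
= 1507 / 88917
= 0.0169


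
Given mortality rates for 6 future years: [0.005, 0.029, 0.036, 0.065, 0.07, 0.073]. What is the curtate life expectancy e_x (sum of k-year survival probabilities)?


e_x = sum_{k=1}^{n} k_p_x
k_p_x values:
  1_p_x = 0.995
  2_p_x = 0.966145
  3_p_x = 0.931364
  4_p_x = 0.870825
  5_p_x = 0.809867
  6_p_x = 0.750747
e_x = 5.3239


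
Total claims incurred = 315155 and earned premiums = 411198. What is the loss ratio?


Loss ratio = claims / premiums
= 315155 / 411198
= 0.7664


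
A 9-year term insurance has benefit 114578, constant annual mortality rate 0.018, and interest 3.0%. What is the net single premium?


NSP = benefit * sum_{k=0}^{n-1} k_p_x * q * v^(k+1)
With constant q=0.018, v=0.970874
Sum = 0.130938
NSP = 114578 * 0.130938
= 15002.6483


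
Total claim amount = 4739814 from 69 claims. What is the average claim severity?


severity = total / number
= 4739814 / 69
= 68692.9565


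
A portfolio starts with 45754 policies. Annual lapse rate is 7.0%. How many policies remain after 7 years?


remaining = initial * (1 - lapse)^years
= 45754 * (1 - 0.07)^7
= 45754 * 0.601701
= 27530.2216


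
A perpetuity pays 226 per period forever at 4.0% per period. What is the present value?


PV = PMT / i
= 226 / 0.04
= 5650.0


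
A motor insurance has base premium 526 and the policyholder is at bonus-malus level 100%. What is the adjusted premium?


adjusted = base * BM_level / 100
= 526 * 100 / 100
= 526 * 1.0
= 526.0


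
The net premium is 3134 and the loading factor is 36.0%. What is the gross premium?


Gross = net * (1 + loading)
= 3134 * (1 + 0.36)
= 3134 * 1.36
= 4262.24


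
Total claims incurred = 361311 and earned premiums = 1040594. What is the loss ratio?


Loss ratio = claims / premiums
= 361311 / 1040594
= 0.3472


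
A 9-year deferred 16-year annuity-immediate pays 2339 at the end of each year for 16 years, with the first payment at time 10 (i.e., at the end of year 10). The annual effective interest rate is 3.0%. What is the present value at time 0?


PV at time 9 of the 16-year annuity-immediate:
a_n = 2339 * (1-(1+0.03)^(-16))/0.03 = 29380.4176
Discount back 9 years to time 0:
PV = 29380.4176 * (1+0.03)^(-9)
= 29380.4176 * 0.766417
= 22517.6437


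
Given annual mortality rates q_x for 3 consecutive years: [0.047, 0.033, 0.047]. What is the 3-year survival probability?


p_k = 1 - q_k for each year
Survival = product of (1 - q_k)
= 0.953 * 0.967 * 0.953
= 0.8782


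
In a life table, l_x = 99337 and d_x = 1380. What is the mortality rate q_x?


q_x = d_x / l_x
= 1380 / 99337
= 0.0139


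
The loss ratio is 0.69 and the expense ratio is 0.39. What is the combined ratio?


Combined ratio = loss ratio + expense ratio
= 0.69 + 0.39
= 1.08


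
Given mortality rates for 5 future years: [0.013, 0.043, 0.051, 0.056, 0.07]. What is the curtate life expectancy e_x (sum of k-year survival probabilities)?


e_x = sum_{k=1}^{n} k_p_x
k_p_x values:
  1_p_x = 0.987
  2_p_x = 0.944559
  3_p_x = 0.896386
  4_p_x = 0.846189
  5_p_x = 0.786956
e_x = 4.4611


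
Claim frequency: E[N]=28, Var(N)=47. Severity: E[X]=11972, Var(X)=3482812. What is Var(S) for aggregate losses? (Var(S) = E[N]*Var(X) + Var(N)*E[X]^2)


Var(S) = E[N]*Var(X) + Var(N)*E[X]^2
= 28*3482812 + 47*11972^2
= 97518736 + 6736452848
= 6.8340e+09


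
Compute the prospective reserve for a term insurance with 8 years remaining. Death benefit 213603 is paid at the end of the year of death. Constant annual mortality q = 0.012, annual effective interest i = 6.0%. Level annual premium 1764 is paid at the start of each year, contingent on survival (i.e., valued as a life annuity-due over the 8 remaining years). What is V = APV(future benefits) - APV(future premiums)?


v = 1/(1+i) = 0.943396
APV(future benefits) per unit = sum_{k=0}^{7} k_p_x * q * v^(k+1) = 0.071725
APV(future benefits) = 213603 * 0.071725 = 15320.6503
Life annuity-due factor ä_{x:8} = sum_{k=0}^{7} k_p_x * v^k = 6.335698
APV(future premiums) = 1764 * 6.335698 = 11176.1713
V = 15320.6503 - 11176.1713
= 4144.4789


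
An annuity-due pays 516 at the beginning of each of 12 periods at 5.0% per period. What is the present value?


PV_due = PMT * (1-(1+i)^(-n))/i * (1+i)
PV_immediate = 4573.4378
PV_due = 4573.4378 * 1.05
= 4802.1097


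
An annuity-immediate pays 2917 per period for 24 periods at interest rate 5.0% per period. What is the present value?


PV = PMT * (1 - (1+i)^(-n)) / i
= 2917 * (1 - (1+0.05)^(-24)) / 0.05
= 2917 * (1 - 0.310068) / 0.05
= 2917 * 13.798642
= 40250.6381


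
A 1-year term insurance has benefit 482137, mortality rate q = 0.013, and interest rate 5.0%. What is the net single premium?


NSP = benefit * q * v
v = 1/(1+i) = 0.952381
NSP = 482137 * 0.013 * 0.952381
= 5969.3152


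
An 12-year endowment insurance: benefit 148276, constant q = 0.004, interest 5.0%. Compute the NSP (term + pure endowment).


Term component = 5154.6287
Pure endowment = 12_p_x * v^12 * benefit = 0.953042 * 0.556837 * 148276 = 78688.5122
NSP = 83843.1409


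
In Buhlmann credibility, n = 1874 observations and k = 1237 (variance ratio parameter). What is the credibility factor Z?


Z = n / (n + k)
= 1874 / (1874 + 1237)
= 1874 / 3111
= 0.6024


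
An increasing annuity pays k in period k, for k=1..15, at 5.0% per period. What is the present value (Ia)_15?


(Ia)_n = sum_{k=1}^{n} k * v^k, v = 1/(1+i)
v = 0.952381
Sum computed term by term:
(Ia)_15 = 73.6677


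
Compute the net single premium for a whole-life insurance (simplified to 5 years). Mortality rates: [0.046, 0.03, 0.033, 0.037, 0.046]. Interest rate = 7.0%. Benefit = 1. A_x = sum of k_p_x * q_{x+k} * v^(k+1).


v = 0.934579
Year 0: k_p_x=1.0, q=0.046, term=0.042991
Year 1: k_p_x=0.954, q=0.03, term=0.024998
Year 2: k_p_x=0.92538, q=0.033, term=0.024928
Year 3: k_p_x=0.894842, q=0.037, term=0.025259
Year 4: k_p_x=0.861733, q=0.046, term=0.028263
A_x = 0.1464


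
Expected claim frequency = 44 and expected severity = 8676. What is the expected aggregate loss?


E[S] = E[N] * E[X]
= 44 * 8676
= 381744


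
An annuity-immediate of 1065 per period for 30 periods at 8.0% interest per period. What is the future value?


FV = PMT * ((1+i)^n - 1) / i
= 1065 * ((1.08)^30 - 1) / 0.08
= 1065 * (10.062657 - 1) / 0.08
= 120646.6198


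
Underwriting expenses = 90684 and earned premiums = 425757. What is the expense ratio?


Expense ratio = expenses / premiums
= 90684 / 425757
= 0.213


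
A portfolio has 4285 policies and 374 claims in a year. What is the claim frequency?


frequency = claims / policies
= 374 / 4285
= 0.0873


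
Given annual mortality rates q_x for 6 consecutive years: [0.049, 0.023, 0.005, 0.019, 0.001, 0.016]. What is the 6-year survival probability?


p_k = 1 - q_k for each year
Survival = product of (1 - q_k)
= 0.951 * 0.977 * 0.995 * 0.981 * 0.999 * 0.984
= 0.8915


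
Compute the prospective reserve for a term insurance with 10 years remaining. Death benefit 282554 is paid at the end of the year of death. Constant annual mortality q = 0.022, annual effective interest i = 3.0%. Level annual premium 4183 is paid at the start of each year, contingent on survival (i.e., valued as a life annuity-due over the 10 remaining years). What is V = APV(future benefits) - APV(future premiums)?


v = 1/(1+i) = 0.970874
APV(future benefits) per unit = sum_{k=0}^{9} k_p_x * q * v^(k+1) = 0.171057
APV(future benefits) = 282554 * 0.171057 = 48332.7144
Life annuity-due factor ä_{x:10} = sum_{k=0}^{9} k_p_x * v^k = 8.008557
APV(future premiums) = 4183 * 8.008557 = 33499.7939
V = 48332.7144 - 33499.7939
= 14832.9205


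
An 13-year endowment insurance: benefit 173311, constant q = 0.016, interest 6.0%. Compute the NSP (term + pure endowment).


Term component = 22616.0125
Pure endowment = 13_p_x * v^13 * benefit = 0.810842 * 0.468839 * 173311 = 65884.9407
NSP = 88500.9532


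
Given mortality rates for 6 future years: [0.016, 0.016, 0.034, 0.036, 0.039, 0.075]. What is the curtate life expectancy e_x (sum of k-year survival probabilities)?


e_x = sum_{k=1}^{n} k_p_x
k_p_x values:
  1_p_x = 0.984
  2_p_x = 0.968256
  3_p_x = 0.935335
  4_p_x = 0.901663
  5_p_x = 0.866498
  6_p_x = 0.801511
e_x = 5.4573


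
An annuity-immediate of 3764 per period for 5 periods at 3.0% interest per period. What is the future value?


FV = PMT * ((1+i)^n - 1) / i
= 3764 * ((1.03)^5 - 1) / 0.03
= 3764 * (1.159274 - 1) / 0.03
= 19983.5872


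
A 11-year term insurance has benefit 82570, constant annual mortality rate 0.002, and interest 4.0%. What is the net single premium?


NSP = benefit * sum_{k=0}^{n-1} k_p_x * q * v^(k+1)
With constant q=0.002, v=0.961538
Sum = 0.01736
NSP = 82570 * 0.01736
= 1433.4458


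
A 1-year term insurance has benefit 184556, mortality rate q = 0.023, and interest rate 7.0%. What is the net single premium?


NSP = benefit * q * v
v = 1/(1+i) = 0.934579
NSP = 184556 * 0.023 * 0.934579
= 3967.0916


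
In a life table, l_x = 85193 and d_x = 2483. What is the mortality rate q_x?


q_x = d_x / l_x
= 2483 / 85193
= 0.0291


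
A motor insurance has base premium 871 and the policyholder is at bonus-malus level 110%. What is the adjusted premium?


adjusted = base * BM_level / 100
= 871 * 110 / 100
= 871 * 1.1
= 958.1


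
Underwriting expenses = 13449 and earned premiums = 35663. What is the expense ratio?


Expense ratio = expenses / premiums
= 13449 / 35663
= 0.3771


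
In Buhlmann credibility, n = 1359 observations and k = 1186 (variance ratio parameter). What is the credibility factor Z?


Z = n / (n + k)
= 1359 / (1359 + 1186)
= 1359 / 2545
= 0.534


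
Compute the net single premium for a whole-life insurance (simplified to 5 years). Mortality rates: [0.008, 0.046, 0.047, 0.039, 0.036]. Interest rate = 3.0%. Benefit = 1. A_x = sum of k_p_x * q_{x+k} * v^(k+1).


v = 0.970874
Year 0: k_p_x=1.0, q=0.008, term=0.007767
Year 1: k_p_x=0.992, q=0.046, term=0.043013
Year 2: k_p_x=0.946368, q=0.047, term=0.040705
Year 3: k_p_x=0.901889, q=0.039, term=0.031251
Year 4: k_p_x=0.866715, q=0.036, term=0.026915
A_x = 0.1497


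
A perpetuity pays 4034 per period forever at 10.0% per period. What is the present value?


PV = PMT / i
= 4034 / 0.1
= 40340.0


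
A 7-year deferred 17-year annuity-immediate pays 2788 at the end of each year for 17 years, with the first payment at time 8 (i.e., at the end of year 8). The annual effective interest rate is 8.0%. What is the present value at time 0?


PV at time 7 of the 17-year annuity-immediate:
a_n = 2788 * (1-(1+0.08)^(-17))/0.08 = 25431.127
Discount back 7 years to time 0:
PV = 25431.127 * (1+0.08)^(-7)
= 25431.127 * 0.58349
= 14838.8184


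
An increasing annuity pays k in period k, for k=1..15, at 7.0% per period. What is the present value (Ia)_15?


(Ia)_n = sum_{k=1}^{n} k * v^k, v = 1/(1+i)
v = 0.934579
Sum computed term by term:
(Ia)_15 = 61.554


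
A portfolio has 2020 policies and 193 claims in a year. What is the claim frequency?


frequency = claims / policies
= 193 / 2020
= 0.0955


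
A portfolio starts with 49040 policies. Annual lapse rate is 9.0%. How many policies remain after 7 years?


remaining = initial * (1 - lapse)^years
= 49040 * (1 - 0.09)^7
= 49040 * 0.516761
= 25341.9604


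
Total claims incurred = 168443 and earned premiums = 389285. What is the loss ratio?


Loss ratio = claims / premiums
= 168443 / 389285
= 0.4327


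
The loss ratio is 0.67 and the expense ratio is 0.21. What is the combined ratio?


Combined ratio = loss ratio + expense ratio
= 0.67 + 0.21
= 0.88


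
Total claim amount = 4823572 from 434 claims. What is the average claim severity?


severity = total / number
= 4823572 / 434
= 11114.2212


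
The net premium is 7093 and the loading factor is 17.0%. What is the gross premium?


Gross = net * (1 + loading)
= 7093 * (1 + 0.17)
= 7093 * 1.17
= 8298.81


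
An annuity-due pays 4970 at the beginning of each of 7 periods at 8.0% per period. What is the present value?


PV_due = PMT * (1-(1+i)^(-n))/i * (1+i)
PV_immediate = 25875.6592
PV_due = 25875.6592 * 1.08
= 27945.7119


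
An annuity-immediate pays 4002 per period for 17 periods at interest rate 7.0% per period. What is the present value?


PV = PMT * (1 - (1+i)^(-n)) / i
= 4002 * (1 - (1+0.07)^(-17)) / 0.07
= 4002 * (1 - 0.316574) / 0.07
= 4002 * 9.763223
= 39072.4184


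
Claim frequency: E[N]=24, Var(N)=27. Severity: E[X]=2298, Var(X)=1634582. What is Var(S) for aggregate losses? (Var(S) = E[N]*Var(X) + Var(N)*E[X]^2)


Var(S) = E[N]*Var(X) + Var(N)*E[X]^2
= 24*1634582 + 27*2298^2
= 39229968 + 142581708
= 1.8181e+08


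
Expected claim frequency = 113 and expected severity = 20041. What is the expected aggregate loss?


E[S] = E[N] * E[X]
= 113 * 20041
= 2.2646e+06


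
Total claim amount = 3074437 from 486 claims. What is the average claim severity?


severity = total / number
= 3074437 / 486
= 6326.0021


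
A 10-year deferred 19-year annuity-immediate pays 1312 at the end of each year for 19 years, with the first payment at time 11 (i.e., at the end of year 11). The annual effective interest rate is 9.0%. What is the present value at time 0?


PV at time 10 of the 19-year annuity-immediate:
a_n = 1312 * (1-(1+0.09)^(-19))/0.09 = 11742.5506
Discount back 10 years to time 0:
PV = 11742.5506 * (1+0.09)^(-10)
= 11742.5506 * 0.422411
= 4960.1803


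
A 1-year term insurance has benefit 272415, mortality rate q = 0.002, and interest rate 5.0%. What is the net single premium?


NSP = benefit * q * v
v = 1/(1+i) = 0.952381
NSP = 272415 * 0.002 * 0.952381
= 518.8857


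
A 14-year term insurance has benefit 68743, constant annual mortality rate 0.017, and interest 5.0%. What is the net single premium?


NSP = benefit * sum_{k=0}^{n-1} k_p_x * q * v^(k+1)
With constant q=0.017, v=0.952381
Sum = 0.152928
NSP = 68743 * 0.152928
= 10512.7575


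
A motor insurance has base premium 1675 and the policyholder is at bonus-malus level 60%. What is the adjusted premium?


adjusted = base * BM_level / 100
= 1675 * 60 / 100
= 1675 * 0.6
= 1005.0


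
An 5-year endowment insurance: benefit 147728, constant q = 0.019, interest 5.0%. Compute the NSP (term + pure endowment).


Term component = 11720.9043
Pure endowment = 5_p_x * v^5 * benefit = 0.908542 * 0.783526 * 147728 = 105162.6109
NSP = 116883.5151


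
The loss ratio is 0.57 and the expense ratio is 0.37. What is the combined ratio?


Combined ratio = loss ratio + expense ratio
= 0.57 + 0.37
= 0.94


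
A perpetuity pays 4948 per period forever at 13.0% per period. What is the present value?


PV = PMT / i
= 4948 / 0.13
= 38061.5385


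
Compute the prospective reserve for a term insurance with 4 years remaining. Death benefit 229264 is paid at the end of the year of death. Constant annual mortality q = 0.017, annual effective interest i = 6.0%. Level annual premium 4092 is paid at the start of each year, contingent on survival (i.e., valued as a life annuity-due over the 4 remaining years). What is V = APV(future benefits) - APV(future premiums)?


v = 1/(1+i) = 0.943396
APV(future benefits) per unit = sum_{k=0}^{3} k_p_x * q * v^(k+1) = 0.057493
APV(future benefits) = 229264 * 0.057493 = 13181.1382
Life annuity-due factor ä_{x:4} = sum_{k=0}^{3} k_p_x * v^k = 3.584875
APV(future premiums) = 4092 * 3.584875 = 14669.3076
V = 13181.1382 - 14669.3076
= -1488.1695


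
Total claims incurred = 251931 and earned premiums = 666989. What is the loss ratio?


Loss ratio = claims / premiums
= 251931 / 666989
= 0.3777


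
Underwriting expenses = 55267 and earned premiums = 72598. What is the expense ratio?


Expense ratio = expenses / premiums
= 55267 / 72598
= 0.7613


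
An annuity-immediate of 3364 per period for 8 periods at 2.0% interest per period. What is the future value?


FV = PMT * ((1+i)^n - 1) / i
= 3364 * ((1.02)^8 - 1) / 0.02
= 3364 * (1.171659 - 1) / 0.02
= 28873.1079


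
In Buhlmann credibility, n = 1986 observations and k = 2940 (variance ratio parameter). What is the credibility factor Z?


Z = n / (n + k)
= 1986 / (1986 + 2940)
= 1986 / 4926
= 0.4032


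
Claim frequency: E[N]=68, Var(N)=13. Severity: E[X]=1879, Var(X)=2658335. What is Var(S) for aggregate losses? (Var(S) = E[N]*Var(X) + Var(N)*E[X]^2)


Var(S) = E[N]*Var(X) + Var(N)*E[X]^2
= 68*2658335 + 13*1879^2
= 180766780 + 45898333
= 2.2667e+08


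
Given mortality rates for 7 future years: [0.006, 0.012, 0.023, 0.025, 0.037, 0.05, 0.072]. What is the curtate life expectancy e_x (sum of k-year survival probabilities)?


e_x = sum_{k=1}^{n} k_p_x
k_p_x values:
  1_p_x = 0.994
  2_p_x = 0.982072
  3_p_x = 0.959484
  4_p_x = 0.935497
  5_p_x = 0.900884
  6_p_x = 0.85584
  7_p_x = 0.794219
e_x = 6.422


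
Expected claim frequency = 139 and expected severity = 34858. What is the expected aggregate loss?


E[S] = E[N] * E[X]
= 139 * 34858
= 4.8453e+06


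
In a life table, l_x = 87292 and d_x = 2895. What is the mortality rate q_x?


q_x = d_x / l_x
= 2895 / 87292
= 0.0332


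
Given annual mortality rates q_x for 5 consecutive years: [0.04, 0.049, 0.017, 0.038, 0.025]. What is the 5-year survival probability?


p_k = 1 - q_k for each year
Survival = product of (1 - q_k)
= 0.96 * 0.951 * 0.983 * 0.962 * 0.975
= 0.8418


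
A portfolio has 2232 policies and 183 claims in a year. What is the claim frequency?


frequency = claims / policies
= 183 / 2232
= 0.082


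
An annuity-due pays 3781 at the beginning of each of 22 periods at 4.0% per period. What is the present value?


PV_due = PMT * (1-(1+i)^(-n))/i * (1+i)
PV_immediate = 54639.6671
PV_due = 54639.6671 * 1.04
= 56825.2538


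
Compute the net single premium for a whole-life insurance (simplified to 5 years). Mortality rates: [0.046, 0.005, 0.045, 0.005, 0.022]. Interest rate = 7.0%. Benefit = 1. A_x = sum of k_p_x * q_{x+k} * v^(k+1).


v = 0.934579
Year 0: k_p_x=1.0, q=0.046, term=0.042991
Year 1: k_p_x=0.954, q=0.005, term=0.004166
Year 2: k_p_x=0.94923, q=0.045, term=0.034868
Year 3: k_p_x=0.906515, q=0.005, term=0.003458
Year 4: k_p_x=0.901982, q=0.022, term=0.014148
A_x = 0.0996


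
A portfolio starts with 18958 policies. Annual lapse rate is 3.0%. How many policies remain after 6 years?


remaining = initial * (1 - lapse)^years
= 18958 * (1 - 0.03)^6
= 18958 * 0.832972
= 15791.4833


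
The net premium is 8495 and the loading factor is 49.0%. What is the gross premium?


Gross = net * (1 + loading)
= 8495 * (1 + 0.49)
= 8495 * 1.49
= 12657.55


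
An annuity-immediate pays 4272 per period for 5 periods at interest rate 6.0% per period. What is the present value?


PV = PMT * (1 - (1+i)^(-n)) / i
= 4272 * (1 - (1+0.06)^(-5)) / 0.06
= 4272 * (1 - 0.747258) / 0.06
= 4272 * 4.212364
= 17995.2181


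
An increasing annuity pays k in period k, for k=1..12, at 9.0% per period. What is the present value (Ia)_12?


(Ia)_n = sum_{k=1}^{n} k * v^k, v = 1/(1+i)
v = 0.917431
Sum computed term by term:
(Ia)_12 = 39.3197


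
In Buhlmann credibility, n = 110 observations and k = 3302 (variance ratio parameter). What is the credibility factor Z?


Z = n / (n + k)
= 110 / (110 + 3302)
= 110 / 3412
= 0.0322


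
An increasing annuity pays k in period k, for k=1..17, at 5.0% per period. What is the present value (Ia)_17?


(Ia)_n = sum_{k=1}^{n} k * v^k, v = 1/(1+i)
v = 0.952381
Sum computed term by term:
(Ia)_17 = 88.4145


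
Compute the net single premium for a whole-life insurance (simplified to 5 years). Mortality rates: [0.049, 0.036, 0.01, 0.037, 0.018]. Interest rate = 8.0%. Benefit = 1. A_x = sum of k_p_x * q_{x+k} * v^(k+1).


v = 0.925926
Year 0: k_p_x=1.0, q=0.049, term=0.04537
Year 1: k_p_x=0.951, q=0.036, term=0.029352
Year 2: k_p_x=0.916764, q=0.01, term=0.007278
Year 3: k_p_x=0.907596, q=0.037, term=0.024683
Year 4: k_p_x=0.874015, q=0.018, term=0.010707
A_x = 0.1174


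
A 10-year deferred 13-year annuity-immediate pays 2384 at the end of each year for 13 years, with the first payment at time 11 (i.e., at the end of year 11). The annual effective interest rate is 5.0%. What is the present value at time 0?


PV at time 10 of the 13-year annuity-immediate:
a_n = 2384 * (1-(1+0.05)^(-13))/0.05 = 22394.278
Discount back 10 years to time 0:
PV = 22394.278 * (1+0.05)^(-10)
= 22394.278 * 0.613913
= 13748.1441


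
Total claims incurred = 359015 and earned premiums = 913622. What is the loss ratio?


Loss ratio = claims / premiums
= 359015 / 913622
= 0.393


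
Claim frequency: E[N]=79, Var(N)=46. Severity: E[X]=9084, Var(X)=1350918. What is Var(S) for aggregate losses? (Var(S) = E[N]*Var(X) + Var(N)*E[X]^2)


Var(S) = E[N]*Var(X) + Var(N)*E[X]^2
= 79*1350918 + 46*9084^2
= 106722522 + 3795876576
= 3.9026e+09


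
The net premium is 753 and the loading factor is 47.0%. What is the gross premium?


Gross = net * (1 + loading)
= 753 * (1 + 0.47)
= 753 * 1.47
= 1106.91


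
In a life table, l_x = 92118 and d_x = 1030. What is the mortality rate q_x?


q_x = d_x / l_x
= 1030 / 92118
= 0.0112


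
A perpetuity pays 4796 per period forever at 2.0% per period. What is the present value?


PV = PMT / i
= 4796 / 0.02
= 239800.0


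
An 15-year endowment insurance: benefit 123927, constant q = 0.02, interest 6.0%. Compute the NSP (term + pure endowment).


Term component = 21433.8227
Pure endowment = 15_p_x * v^15 * benefit = 0.738569 * 0.417265 * 123927 = 38191.709
NSP = 59625.5318
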